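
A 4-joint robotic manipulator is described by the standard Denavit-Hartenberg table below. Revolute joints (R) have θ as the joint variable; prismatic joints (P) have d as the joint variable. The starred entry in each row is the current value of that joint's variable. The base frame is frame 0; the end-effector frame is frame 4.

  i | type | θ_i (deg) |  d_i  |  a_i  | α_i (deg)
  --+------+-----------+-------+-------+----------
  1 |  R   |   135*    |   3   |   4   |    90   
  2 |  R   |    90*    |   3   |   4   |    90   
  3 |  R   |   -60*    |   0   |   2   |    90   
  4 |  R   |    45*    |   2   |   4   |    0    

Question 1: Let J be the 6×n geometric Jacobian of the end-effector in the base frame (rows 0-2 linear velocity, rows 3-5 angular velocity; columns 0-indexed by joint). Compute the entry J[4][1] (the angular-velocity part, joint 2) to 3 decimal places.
0.707

axis z_1 = (0.7071,0.7071,0.0000); lever o_n−o_1 = (-3.5426,0.4574,4.6822)
cross product → J_v[:, 1] = (3.3108,-3.3108,2.8284)
J_ω[:, 1] = z_1
entry J[4][1] = 0.7071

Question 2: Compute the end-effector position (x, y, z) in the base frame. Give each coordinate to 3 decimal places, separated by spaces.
after link 1: o_1 = (-2.8284, 2.8284, 3.0000)
after link 2: o_2 = (-0.7071, 4.9497, 7.0000)
after link 3: o_3 = (-1.9319, 3.7250, 8.0000)
after link 4: o_4 = (-6.3710, 3.2858, 7.6822)

-6.371 3.286 7.682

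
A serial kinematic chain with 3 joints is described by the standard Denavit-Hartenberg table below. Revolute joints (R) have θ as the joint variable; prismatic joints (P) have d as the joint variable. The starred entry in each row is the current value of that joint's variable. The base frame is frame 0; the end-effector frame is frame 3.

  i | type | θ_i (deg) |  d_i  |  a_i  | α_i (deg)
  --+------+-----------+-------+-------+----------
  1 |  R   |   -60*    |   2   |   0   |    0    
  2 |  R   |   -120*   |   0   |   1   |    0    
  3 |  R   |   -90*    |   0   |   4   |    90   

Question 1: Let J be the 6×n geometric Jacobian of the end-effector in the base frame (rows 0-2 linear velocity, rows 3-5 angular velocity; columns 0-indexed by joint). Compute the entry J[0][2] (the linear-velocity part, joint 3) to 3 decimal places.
-4.000

axis z_2 = (0.0000,0.0000,1.0000); lever o_n−o_2 = (-0.0000,4.0000,0.0000)
cross product → J_v[:, 2] = (-4.0000,-0.0000,0.0000)
J_ω[:, 2] = z_2
entry J[0][2] = -4.0000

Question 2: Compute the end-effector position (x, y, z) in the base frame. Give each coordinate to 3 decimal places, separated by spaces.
-1.000 4.000 2.000

after link 1: o_1 = (0.0000, 0.0000, 2.0000)
after link 2: o_2 = (-1.0000, -0.0000, 2.0000)
after link 3: o_3 = (-1.0000, 4.0000, 2.0000)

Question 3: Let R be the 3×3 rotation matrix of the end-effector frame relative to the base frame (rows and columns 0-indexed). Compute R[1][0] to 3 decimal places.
End-effector x-axis (col 0 of R) = (-0.0000,1.0000,0.0000)
R[1][0] = 1.0000

1.000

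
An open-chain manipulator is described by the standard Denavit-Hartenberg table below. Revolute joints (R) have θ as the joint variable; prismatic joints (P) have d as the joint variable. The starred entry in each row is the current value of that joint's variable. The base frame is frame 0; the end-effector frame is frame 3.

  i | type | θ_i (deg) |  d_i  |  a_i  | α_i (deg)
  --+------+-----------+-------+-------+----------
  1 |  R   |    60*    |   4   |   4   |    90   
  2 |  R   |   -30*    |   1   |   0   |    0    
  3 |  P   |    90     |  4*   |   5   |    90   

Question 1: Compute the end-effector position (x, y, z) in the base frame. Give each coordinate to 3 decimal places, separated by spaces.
7.580 3.129 8.330

after link 1: o_1 = (2.0000, 3.4641, 4.0000)
after link 2: o_2 = (2.8660, 2.9641, 4.0000)
after link 3: o_3 = (7.5801, 3.1292, 8.3301)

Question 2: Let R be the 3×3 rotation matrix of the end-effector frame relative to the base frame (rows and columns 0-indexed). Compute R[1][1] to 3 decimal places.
End-effector y-axis (col 1 of R) = (0.8660,-0.5000,0.0000)
R[1][1] = -0.5000

-0.500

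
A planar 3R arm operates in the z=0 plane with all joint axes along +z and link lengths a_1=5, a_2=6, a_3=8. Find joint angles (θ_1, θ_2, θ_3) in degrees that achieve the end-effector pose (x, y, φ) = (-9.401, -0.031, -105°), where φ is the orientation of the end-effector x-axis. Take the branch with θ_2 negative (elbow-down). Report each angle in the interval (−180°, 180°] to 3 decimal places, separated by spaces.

149.991 -29.984 134.992

wrist centre = target − a_3·(cos φ, sin φ) = (-7.3304, 7.6964)
cos θ_2 = (112.9701−5²−6²)/(2·5·6) = 0.8662; θ_2 = -29.9835° (elbow-down)
β = atan2(7.6964,-7.3304) = 133.6049°; ψ = atan2(-2.9985,10.1970) = -16.3864°
θ_1 = β − ψ = 149.9913°
θ_3 = φ − θ_1 − θ_2 = 134.9923° (wrapped to (-180°,180°])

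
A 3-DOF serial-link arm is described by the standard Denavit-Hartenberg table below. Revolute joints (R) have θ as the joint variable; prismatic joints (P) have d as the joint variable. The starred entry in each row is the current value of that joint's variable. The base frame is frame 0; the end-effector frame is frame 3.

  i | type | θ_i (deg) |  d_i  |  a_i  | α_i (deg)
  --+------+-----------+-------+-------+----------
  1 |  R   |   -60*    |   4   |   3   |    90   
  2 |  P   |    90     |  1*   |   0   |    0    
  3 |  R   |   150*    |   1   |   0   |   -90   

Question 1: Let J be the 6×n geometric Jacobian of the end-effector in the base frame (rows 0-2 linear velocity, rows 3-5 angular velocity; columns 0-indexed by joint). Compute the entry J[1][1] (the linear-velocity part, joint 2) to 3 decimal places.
prismatic axis z_1 = (-0.8660,-0.5000,0.0000)
J_v[:, 1] = z_1; J_ω[:, 1] = (0,0,0)
entry J[1][1] = -0.5000

-0.500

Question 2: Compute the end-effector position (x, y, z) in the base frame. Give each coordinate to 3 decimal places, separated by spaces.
-0.232 -3.598 4.000

after link 1: o_1 = (1.5000, -2.5981, 4.0000)
after link 2: o_2 = (0.6340, -3.0981, 4.0000)
after link 3: o_3 = (-0.2321, -3.5981, 4.0000)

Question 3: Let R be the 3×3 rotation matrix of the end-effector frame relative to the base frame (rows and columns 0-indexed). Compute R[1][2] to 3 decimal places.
-0.750

End-effector z-axis (col 2 of R) = (0.4330,-0.7500,-0.5000)
R[1][2] = -0.7500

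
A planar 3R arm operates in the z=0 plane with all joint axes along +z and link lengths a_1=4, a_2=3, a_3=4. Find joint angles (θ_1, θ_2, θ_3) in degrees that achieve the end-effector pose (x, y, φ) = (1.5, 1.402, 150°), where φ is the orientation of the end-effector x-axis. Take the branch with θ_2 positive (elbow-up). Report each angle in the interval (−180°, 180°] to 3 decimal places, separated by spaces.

-43.739 90.000 103.739

wrist centre = target − a_3·(cos φ, sin φ) = (4.9641, -0.5980)
cos θ_2 = (24.9999−4²−3²)/(2·4·3) = -0.0000; θ_2 = 90.0002° (elbow-up)
β = atan2(-0.5980,4.9641) = -6.8690°; ψ = atan2(3.0000,4.0000) = 36.8700°
θ_1 = β − ψ = -43.7390°
θ_3 = φ − θ_1 − θ_2 = 103.7388° (wrapped to (-180°,180°])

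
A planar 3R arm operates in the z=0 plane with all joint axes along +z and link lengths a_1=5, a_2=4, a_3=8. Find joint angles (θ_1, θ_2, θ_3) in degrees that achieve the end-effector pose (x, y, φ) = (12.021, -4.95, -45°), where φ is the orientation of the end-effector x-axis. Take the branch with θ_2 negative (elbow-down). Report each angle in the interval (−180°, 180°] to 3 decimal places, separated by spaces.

44.996 -89.997 0.001

wrist centre = target − a_3·(cos φ, sin φ) = (6.3641, 0.7069)
cos θ_2 = (41.0020−5²−4²)/(2·5·4) = 0.0000; θ_2 = -89.9971° (elbow-down)
β = atan2(0.7069,6.3641) = 6.3378°; ψ = atan2(-4.0000,5.0002) = -38.6587°
θ_1 = β − ψ = 44.9965°
θ_3 = φ − θ_1 − θ_2 = 0.0007° (wrapped to (-180°,180°])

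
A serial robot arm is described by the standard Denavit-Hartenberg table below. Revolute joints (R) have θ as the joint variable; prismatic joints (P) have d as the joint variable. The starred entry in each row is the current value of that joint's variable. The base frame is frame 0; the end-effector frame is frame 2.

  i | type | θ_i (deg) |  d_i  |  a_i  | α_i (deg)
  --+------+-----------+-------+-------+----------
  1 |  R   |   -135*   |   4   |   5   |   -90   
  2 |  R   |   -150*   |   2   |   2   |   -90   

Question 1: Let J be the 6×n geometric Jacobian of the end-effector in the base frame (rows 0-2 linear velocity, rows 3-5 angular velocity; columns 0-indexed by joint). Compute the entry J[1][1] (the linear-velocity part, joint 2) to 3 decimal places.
-0.707

axis z_1 = (0.7071,-0.7071,0.0000); lever o_n−o_1 = (2.6390,-0.1895,1.0000)
cross product → J_v[:, 1] = (-0.7071,-0.7071,1.7321)
J_ω[:, 1] = z_1
entry J[1][1] = -0.7071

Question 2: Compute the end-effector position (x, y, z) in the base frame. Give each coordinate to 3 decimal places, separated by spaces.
after link 1: o_1 = (-3.5355, -3.5355, 4.0000)
after link 2: o_2 = (-0.8966, -3.7250, 5.0000)

-0.897 -3.725 5.000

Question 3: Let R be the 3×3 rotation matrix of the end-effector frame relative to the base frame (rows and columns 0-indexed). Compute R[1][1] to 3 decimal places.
End-effector y-axis (col 1 of R) = (-0.7071,0.7071,-0.0000)
R[1][1] = 0.7071

0.707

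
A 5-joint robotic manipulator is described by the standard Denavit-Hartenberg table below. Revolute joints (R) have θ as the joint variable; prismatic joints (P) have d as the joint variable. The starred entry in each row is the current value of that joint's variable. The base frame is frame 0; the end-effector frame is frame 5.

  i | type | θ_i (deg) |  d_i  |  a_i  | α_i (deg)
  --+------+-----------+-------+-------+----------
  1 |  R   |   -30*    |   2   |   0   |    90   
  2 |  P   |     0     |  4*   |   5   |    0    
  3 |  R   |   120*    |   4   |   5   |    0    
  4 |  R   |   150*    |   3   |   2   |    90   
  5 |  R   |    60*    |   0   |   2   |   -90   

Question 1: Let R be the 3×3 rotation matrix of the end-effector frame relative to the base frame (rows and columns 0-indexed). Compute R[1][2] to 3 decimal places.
-0.433

End-effector z-axis (col 2 of R) = (-0.2500,-0.4330,0.8660)
R[1][2] = -0.4330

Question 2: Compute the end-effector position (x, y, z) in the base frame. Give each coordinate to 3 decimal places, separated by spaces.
-4.201 -12.276 3.330

after link 1: o_1 = (0.0000, 0.0000, 2.0000)
after link 2: o_2 = (2.3301, -5.9641, 2.0000)
after link 3: o_3 = (-1.8349, -8.1782, 6.3301)
after link 4: o_4 = (-3.3349, -10.7763, 4.3301)
after link 5: o_5 = (-4.2010, -12.2763, 3.3301)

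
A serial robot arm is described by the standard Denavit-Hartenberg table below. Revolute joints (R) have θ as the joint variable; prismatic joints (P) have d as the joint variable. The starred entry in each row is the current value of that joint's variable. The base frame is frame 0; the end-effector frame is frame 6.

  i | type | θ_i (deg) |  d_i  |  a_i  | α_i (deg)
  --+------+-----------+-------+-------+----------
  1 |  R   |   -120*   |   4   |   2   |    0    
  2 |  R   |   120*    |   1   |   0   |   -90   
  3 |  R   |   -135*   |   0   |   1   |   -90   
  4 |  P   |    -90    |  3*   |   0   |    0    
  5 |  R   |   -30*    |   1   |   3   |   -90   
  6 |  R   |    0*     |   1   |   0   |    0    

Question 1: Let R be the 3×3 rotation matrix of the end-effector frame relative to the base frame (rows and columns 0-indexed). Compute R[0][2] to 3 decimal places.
-0.612

End-effector z-axis (col 2 of R) = (-0.6124,0.5000,0.6124)
R[0][2] = -0.6124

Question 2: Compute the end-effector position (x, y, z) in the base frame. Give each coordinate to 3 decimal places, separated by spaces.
after link 1: o_1 = (-1.0000, -1.7321, 4.0000)
after link 2: o_2 = (-1.0000, -1.7321, 5.0000)
after link 3: o_3 = (-1.7071, -1.7321, 5.7071)
after link 4: o_4 = (0.4142, -1.7321, 7.8284)
after link 5: o_5 = (2.1820, 0.8660, 7.4749)
after link 6: o_6 = (1.5696, 1.3660, 8.0872)

1.570 1.366 8.087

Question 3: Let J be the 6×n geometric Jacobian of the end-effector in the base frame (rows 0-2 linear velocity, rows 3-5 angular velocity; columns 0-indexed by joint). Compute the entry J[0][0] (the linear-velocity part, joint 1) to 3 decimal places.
-1.366

axis z_0 = ẑ; lever o_n−o_0 = (1.5696,1.3660,8.0872)
cross product → J_v[:, 0] = (-1.3660,1.5696,0.0000)
J_ω[:, 0] = z_0
entry J[0][0] = -1.3660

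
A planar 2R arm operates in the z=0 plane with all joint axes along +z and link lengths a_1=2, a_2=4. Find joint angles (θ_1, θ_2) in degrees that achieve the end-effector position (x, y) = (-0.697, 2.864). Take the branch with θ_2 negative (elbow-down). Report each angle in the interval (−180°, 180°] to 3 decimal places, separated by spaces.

-150.009 -134.990

cos θ_2 = (8.6883−2²−4²)/(2·2·4) = -0.7070; θ_2 = -134.9898° (elbow-down)
β = atan2(2.8640,-0.6970) = 103.6779°; ψ = atan2(-2.8289,-0.8279) = -106.3128°
θ_1 = β − ψ = 209.9908°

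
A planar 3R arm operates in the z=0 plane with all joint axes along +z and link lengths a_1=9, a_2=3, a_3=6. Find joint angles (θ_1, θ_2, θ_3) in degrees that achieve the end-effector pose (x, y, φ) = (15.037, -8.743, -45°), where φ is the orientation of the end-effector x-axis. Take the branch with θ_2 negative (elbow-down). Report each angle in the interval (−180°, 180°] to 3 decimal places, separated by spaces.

wrist centre = target − a_3·(cos φ, sin φ) = (10.7944, -4.5004)
cos θ_2 = (136.7714−9²−3²)/(2·9·3) = 0.8661; θ_2 = -29.9871° (elbow-down)
β = atan2(-4.5004,10.7944) = -22.6321°; ψ = atan2(-1.4994,11.5984) = -7.3662°
θ_1 = β − ψ = -15.2659°
θ_3 = φ − θ_1 − θ_2 = 0.2531° (wrapped to (-180°,180°])

-15.266 -29.987 0.253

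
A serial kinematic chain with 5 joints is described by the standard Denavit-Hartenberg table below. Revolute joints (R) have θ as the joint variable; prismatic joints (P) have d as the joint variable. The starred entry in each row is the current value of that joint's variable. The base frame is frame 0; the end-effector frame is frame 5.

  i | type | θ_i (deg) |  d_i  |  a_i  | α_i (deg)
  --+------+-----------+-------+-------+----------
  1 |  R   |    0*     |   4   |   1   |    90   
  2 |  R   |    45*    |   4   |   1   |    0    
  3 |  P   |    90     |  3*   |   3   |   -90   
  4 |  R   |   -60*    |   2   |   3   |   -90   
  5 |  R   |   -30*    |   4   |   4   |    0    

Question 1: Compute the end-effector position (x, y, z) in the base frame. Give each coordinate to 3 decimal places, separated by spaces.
after link 1: o_1 = (1.0000, 0.0000, 4.0000)
after link 2: o_2 = (1.7071, -4.0000, 4.7071)
after link 3: o_3 = (-0.4142, -7.0000, 6.8284)
after link 4: o_4 = (-2.8891, -9.5981, 6.4749)
after link 5: o_5 = (-7.9775, -10.5981, 8.7349)

-7.978 -10.598 8.735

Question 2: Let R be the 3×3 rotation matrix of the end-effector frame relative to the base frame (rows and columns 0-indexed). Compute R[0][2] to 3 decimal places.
-0.612

End-effector z-axis (col 2 of R) = (-0.6124,0.5000,0.6124)
R[0][2] = -0.6124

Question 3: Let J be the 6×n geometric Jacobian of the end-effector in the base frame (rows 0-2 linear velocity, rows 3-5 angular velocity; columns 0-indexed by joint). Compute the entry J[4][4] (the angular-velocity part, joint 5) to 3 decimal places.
axis z_4 = (-0.6124,0.5000,0.6124); lever o_n−o_4 = (-5.0884,-1.0000,2.2600)
cross product → J_v[:, 4] = (1.7424,-1.7321,3.1566)
J_ω[:, 4] = z_4
entry J[4][4] = 0.5000

0.500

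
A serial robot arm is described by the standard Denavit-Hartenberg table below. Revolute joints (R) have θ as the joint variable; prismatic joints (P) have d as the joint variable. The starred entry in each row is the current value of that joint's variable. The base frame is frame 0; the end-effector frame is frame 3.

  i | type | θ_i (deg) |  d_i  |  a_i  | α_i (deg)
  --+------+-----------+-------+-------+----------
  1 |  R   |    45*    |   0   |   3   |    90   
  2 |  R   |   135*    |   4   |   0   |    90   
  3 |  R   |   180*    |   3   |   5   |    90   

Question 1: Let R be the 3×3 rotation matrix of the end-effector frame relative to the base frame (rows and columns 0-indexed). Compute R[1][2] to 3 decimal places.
End-effector z-axis (col 2 of R) = (0.7071,-0.7071,0.0000)
R[1][2] = -0.7071

-0.707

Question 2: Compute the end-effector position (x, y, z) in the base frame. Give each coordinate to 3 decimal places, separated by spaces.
8.950 3.293 -1.414

after link 1: o_1 = (2.1213, 2.1213, 0.0000)
after link 2: o_2 = (4.9497, -0.7071, 0.0000)
after link 3: o_3 = (8.9497, 3.2929, -1.4142)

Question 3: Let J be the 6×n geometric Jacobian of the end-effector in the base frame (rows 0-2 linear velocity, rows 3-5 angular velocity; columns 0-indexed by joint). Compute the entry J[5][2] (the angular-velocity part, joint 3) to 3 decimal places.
0.707

axis z_2 = (0.5000,0.5000,0.7071); lever o_n−o_2 = (4.0000,4.0000,-1.4142)
cross product → J_v[:, 2] = (-3.5355,3.5355,-0.0000)
J_ω[:, 2] = z_2
entry J[5][2] = 0.7071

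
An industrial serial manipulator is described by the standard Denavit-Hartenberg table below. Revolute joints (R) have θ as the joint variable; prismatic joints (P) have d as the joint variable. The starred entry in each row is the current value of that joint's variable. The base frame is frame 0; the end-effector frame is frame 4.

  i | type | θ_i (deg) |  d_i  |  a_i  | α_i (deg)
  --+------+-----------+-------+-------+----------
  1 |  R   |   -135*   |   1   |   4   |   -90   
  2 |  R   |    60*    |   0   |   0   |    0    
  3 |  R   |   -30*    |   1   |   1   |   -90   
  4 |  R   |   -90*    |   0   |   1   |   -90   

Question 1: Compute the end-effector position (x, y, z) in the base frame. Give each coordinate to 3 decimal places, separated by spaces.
after link 1: o_1 = (-2.8284, -2.8284, 1.0000)
after link 2: o_2 = (-2.8284, -2.8284, 1.0000)
after link 3: o_3 = (-2.7337, -4.1479, 0.5000)
after link 4: o_4 = (-2.0266, -4.8550, 0.5000)

-2.027 -4.855 0.500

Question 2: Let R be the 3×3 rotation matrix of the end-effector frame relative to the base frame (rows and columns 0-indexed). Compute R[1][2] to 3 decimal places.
-0.612

End-effector z-axis (col 2 of R) = (-0.6124,-0.6124,-0.5000)
R[1][2] = -0.6124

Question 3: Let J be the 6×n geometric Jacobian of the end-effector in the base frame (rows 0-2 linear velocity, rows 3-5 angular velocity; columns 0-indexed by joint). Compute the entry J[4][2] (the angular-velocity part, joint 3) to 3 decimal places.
axis z_2 = (0.7071,-0.7071,0.0000); lever o_n−o_2 = (0.8018,-2.0266,-0.5000)
cross product → J_v[:, 2] = (0.3536,0.3536,-0.8660)
J_ω[:, 2] = z_2
entry J[4][2] = -0.7071

-0.707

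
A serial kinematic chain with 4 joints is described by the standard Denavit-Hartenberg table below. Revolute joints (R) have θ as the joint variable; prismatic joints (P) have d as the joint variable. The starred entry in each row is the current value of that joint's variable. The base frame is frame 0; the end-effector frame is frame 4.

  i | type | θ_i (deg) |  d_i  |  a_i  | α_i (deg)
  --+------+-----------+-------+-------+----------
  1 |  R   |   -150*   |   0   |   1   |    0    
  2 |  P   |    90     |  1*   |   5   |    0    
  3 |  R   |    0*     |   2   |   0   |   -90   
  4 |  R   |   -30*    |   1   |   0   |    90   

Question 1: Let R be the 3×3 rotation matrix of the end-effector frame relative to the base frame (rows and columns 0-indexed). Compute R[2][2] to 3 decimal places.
0.866

End-effector z-axis (col 2 of R) = (-0.2500,0.4330,0.8660)
R[2][2] = 0.8660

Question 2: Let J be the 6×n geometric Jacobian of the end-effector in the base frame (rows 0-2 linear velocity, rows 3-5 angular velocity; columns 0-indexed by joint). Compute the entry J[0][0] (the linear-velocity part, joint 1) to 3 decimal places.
4.330

axis z_0 = ẑ; lever o_n−o_0 = (2.5000,-4.3301,3.0000)
cross product → J_v[:, 0] = (4.3301,2.5000,-0.0000)
J_ω[:, 0] = z_0
entry J[0][0] = 4.3301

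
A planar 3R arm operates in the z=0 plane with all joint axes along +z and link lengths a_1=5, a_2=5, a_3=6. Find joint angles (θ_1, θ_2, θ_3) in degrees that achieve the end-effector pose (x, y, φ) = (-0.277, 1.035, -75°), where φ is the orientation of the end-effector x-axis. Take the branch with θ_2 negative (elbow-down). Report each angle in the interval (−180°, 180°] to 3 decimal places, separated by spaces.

wrist centre = target − a_3·(cos φ, sin φ) = (-1.8299, 6.8306)
cos θ_2 = (50.0051−5²−5²)/(2·5·5) = 0.0001; θ_2 = -89.9942° (elbow-down)
β = atan2(6.8306,-1.8299) = 104.9974°; ψ = atan2(-5.0000,5.0005) = -44.9971°
θ_1 = β − ψ = 149.9945°
θ_3 = φ − θ_1 − θ_2 = -135.0003° (wrapped to (-180°,180°])

149.995 -89.994 -135.000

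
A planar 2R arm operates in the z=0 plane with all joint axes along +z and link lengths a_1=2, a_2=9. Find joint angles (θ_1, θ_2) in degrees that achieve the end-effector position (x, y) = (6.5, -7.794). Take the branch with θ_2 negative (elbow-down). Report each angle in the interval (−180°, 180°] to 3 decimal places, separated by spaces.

0.007 -60.007

cos θ_2 = (102.9964−2²−9²)/(2·2·9) = 0.4999; θ_2 = -60.0065° (elbow-down)
β = atan2(-7.7940,6.5000) = -50.1727°; ψ = atan2(-7.7947,6.4991) = -50.1793°
θ_1 = β − ψ = 0.0065°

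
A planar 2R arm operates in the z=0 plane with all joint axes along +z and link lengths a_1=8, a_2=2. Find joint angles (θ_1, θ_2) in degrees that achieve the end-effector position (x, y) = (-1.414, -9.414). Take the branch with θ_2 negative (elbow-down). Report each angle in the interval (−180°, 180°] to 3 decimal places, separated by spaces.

-89.997 -45.012

cos θ_2 = (90.6228−8²−2²)/(2·8·2) = 0.7070; θ_2 = -45.0117° (elbow-down)
β = atan2(-9.4140,-1.4140) = -98.5421°; ψ = atan2(-1.4145,9.4139) = -8.5451°
θ_1 = β − ψ = -89.9969°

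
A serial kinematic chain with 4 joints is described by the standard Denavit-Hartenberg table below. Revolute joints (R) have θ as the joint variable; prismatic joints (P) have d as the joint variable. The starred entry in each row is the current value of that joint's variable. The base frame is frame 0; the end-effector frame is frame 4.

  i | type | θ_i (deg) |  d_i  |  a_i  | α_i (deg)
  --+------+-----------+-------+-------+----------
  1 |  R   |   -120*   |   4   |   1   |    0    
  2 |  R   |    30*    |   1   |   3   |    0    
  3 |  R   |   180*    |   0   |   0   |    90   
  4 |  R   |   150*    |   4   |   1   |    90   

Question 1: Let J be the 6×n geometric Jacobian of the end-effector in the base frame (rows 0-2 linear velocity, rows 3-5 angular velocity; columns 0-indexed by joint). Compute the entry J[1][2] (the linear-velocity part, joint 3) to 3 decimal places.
4.000

axis z_2 = (0.0000,0.0000,1.0000); lever o_n−o_2 = (4.0000,-0.8660,0.5000)
cross product → J_v[:, 2] = (0.8660,4.0000,-0.0000)
J_ω[:, 2] = z_2
entry J[1][2] = 4.0000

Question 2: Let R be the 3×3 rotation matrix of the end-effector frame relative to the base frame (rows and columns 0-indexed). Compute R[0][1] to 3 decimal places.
1.000

End-effector y-axis (col 1 of R) = (1.0000,-0.0000,0.0000)
R[0][1] = 1.0000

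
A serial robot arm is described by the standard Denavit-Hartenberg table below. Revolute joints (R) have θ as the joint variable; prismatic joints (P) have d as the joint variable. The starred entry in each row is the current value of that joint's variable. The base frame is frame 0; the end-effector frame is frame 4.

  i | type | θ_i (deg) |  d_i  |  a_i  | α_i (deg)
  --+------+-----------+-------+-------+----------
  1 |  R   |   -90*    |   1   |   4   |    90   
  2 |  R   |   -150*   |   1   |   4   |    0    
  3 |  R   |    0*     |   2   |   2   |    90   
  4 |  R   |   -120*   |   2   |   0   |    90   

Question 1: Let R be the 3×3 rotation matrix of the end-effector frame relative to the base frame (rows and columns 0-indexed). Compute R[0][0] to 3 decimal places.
End-effector x-axis (col 0 of R) = (0.8660,-0.4330,0.2500)
R[0][0] = 0.8660

0.866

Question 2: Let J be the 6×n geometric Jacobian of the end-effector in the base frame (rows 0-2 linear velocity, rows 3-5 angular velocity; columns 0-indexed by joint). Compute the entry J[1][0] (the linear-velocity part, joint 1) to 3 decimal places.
-3.000

axis z_0 = ẑ; lever o_n−o_0 = (-3.0000,2.1962,-0.2679)
cross product → J_v[:, 0] = (-2.1962,-3.0000,0.0000)
J_ω[:, 0] = z_0
entry J[1][0] = -3.0000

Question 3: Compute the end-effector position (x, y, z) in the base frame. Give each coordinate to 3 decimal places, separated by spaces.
after link 1: o_1 = (0.0000, -4.0000, 1.0000)
after link 2: o_2 = (-1.0000, -0.5359, -1.0000)
after link 3: o_3 = (-3.0000, 1.1962, -2.0000)
after link 4: o_4 = (-3.0000, 2.1962, -0.2679)

-3.000 2.196 -0.268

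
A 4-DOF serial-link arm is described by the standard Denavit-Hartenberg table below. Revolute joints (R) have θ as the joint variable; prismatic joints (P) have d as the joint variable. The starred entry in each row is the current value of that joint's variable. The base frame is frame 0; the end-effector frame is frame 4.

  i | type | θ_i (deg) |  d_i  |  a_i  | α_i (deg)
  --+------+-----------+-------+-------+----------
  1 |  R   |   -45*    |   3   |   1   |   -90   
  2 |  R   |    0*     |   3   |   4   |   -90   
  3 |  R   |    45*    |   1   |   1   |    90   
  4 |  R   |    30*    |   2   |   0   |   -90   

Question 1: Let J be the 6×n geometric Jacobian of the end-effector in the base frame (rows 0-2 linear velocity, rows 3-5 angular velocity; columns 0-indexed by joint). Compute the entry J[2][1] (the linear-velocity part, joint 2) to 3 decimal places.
-6.121

axis z_1 = (0.7071,0.7071,0.0000); lever o_n−o_1 = (6.9497,-1.7071,-1.0000)
cross product → J_v[:, 1] = (-0.7071,0.7071,-6.1213)
J_ω[:, 1] = z_1
entry J[2][1] = -6.1213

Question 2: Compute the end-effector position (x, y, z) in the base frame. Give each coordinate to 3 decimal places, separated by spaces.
7.657 -2.414 2.000

after link 1: o_1 = (0.7071, -0.7071, 3.0000)
after link 2: o_2 = (5.6569, -1.4142, 3.0000)
after link 3: o_3 = (5.6569, -2.4142, 2.0000)
after link 4: o_4 = (7.6569, -2.4142, 2.0000)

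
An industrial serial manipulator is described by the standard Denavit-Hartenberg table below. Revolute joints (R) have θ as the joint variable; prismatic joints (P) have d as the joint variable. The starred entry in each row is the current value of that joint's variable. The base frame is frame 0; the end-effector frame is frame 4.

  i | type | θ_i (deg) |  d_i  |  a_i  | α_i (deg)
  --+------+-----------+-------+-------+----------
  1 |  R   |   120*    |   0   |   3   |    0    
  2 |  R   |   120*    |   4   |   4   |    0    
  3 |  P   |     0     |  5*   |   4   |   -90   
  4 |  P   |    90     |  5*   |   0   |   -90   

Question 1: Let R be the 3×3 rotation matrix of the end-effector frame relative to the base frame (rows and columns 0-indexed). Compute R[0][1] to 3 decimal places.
End-effector y-axis (col 1 of R) = (-0.8660,0.5000,-0.0000)
R[0][1] = -0.8660

-0.866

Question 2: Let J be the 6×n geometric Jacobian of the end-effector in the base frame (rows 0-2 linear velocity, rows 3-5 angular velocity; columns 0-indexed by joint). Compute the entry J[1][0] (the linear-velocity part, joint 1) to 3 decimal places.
axis z_0 = ẑ; lever o_n−o_0 = (-1.1699,-6.8301,9.0000)
cross product → J_v[:, 0] = (6.8301,-1.1699,0.0000)
J_ω[:, 0] = z_0
entry J[1][0] = -1.1699

-1.170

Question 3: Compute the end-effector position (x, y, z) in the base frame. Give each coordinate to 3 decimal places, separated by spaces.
after link 1: o_1 = (-1.5000, 2.5981, 0.0000)
after link 2: o_2 = (-3.5000, -0.8660, 4.0000)
after link 3: o_3 = (-5.5000, -4.3301, 9.0000)
after link 4: o_4 = (-1.1699, -6.8301, 9.0000)

-1.170 -6.830 9.000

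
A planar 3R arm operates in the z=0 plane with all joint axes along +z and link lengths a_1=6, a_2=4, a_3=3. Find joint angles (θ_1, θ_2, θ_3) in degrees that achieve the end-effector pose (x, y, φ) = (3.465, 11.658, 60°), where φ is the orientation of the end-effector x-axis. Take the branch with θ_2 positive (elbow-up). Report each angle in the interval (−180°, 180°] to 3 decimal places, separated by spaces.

wrist centre = target − a_3·(cos φ, sin φ) = (1.9650, 9.0599)
cos θ_2 = (85.9434−6²−4²)/(2·6·4) = 0.7072; θ_2 = 44.9961° (elbow-up)
β = atan2(9.0599,1.9650) = 77.7627°; ψ = atan2(2.8282,8.8286) = 17.7628°
θ_1 = β − ψ = 59.9999°
θ_3 = φ − θ_1 − θ_2 = -44.9960° (wrapped to (-180°,180°])

60.000 44.996 -44.996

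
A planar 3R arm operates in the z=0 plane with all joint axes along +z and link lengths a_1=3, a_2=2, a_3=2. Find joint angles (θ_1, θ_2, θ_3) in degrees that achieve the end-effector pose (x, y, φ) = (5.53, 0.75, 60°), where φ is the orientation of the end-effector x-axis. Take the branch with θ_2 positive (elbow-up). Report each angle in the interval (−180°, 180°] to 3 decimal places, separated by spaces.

wrist centre = target − a_3·(cos φ, sin φ) = (4.5300, -0.9821)
cos θ_2 = (21.4853−3²−2²)/(2·3·2) = 0.7071; θ_2 = 44.9997° (elbow-up)
β = atan2(-0.9821,4.5300) = -12.2318°; ψ = atan2(1.4142,4.4142) = 17.7642°
θ_1 = β − ψ = -29.9959°
θ_3 = φ − θ_1 − θ_2 = 44.9962° (wrapped to (-180°,180°])

-29.996 45.000 44.996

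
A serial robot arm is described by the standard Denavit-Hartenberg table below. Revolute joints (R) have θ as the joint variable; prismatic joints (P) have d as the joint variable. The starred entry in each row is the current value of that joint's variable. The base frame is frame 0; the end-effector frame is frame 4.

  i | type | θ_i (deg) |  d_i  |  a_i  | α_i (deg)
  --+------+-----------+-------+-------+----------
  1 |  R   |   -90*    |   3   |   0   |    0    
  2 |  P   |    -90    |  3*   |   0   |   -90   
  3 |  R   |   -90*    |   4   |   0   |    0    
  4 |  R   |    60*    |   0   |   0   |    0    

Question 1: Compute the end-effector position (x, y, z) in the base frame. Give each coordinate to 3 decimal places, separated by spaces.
0.000 -4.000 6.000

after link 1: o_1 = (0.0000, 0.0000, 3.0000)
after link 2: o_2 = (0.0000, 0.0000, 6.0000)
after link 3: o_3 = (0.0000, -4.0000, 6.0000)
after link 4: o_4 = (0.0000, -4.0000, 6.0000)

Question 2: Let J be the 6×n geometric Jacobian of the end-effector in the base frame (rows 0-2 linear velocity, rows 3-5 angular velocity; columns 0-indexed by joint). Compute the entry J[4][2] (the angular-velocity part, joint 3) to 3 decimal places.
axis z_2 = (0.0000,-1.0000,0.0000); lever o_n−o_2 = (0.0000,-4.0000,0.0000)
cross product → J_v[:, 2] = (0.0000,0.0000,0.0000)
J_ω[:, 2] = z_2
entry J[4][2] = -1.0000

-1.000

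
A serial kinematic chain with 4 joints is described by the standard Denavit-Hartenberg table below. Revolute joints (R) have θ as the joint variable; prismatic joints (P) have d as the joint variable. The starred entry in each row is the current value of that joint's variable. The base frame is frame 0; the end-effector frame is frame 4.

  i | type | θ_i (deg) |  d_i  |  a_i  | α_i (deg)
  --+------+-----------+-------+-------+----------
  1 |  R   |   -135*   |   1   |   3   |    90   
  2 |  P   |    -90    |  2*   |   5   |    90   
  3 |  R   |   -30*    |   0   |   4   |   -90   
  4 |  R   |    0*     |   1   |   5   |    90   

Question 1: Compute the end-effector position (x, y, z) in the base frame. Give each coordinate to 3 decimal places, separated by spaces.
after link 1: o_1 = (-2.1213, -2.1213, 1.0000)
after link 2: o_2 = (-3.5355, -0.7071, -4.0000)
after link 3: o_3 = (-2.1213, -2.1213, -7.4641)
after link 4: o_4 = (-0.9659, -3.2767, -12.2942)

-0.966 -3.277 -12.294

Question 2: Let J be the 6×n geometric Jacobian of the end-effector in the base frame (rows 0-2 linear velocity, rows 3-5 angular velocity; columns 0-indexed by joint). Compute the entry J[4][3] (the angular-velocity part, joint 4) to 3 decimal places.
0.612

axis z_3 = (-0.6124,0.6124,-0.5000); lever o_n−o_3 = (1.1554,-1.1554,-4.8301)
cross product → J_v[:, 3] = (-3.5355,-3.5355,0.0000)
J_ω[:, 3] = z_3
entry J[4][3] = 0.6124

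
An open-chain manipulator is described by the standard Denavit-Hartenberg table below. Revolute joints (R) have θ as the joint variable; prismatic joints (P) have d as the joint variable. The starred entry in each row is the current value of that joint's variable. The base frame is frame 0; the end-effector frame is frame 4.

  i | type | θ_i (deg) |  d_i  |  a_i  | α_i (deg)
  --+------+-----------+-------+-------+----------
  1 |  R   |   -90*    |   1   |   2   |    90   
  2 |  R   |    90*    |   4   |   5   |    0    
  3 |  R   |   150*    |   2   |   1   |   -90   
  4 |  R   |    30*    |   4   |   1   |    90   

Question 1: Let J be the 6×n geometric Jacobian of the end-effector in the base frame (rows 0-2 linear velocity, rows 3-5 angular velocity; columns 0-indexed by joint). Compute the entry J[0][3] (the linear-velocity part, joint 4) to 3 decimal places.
axis z_3 = (-0.0000,-0.8660,-0.5000); lever o_n−o_3 = (0.5000,-3.0311,-2.7500)
cross product → J_v[:, 3] = (0.8660,-0.2500,0.4330)
J_ω[:, 3] = z_3
entry J[0][3] = 0.8660

0.866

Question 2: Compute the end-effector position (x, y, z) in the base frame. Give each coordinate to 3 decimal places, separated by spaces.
after link 1: o_1 = (0.0000, -2.0000, 1.0000)
after link 2: o_2 = (-4.0000, -2.0000, 6.0000)
after link 3: o_3 = (-6.0000, -1.5000, 5.1340)
after link 4: o_4 = (-5.5000, -4.5311, 2.3840)

-5.500 -4.531 2.384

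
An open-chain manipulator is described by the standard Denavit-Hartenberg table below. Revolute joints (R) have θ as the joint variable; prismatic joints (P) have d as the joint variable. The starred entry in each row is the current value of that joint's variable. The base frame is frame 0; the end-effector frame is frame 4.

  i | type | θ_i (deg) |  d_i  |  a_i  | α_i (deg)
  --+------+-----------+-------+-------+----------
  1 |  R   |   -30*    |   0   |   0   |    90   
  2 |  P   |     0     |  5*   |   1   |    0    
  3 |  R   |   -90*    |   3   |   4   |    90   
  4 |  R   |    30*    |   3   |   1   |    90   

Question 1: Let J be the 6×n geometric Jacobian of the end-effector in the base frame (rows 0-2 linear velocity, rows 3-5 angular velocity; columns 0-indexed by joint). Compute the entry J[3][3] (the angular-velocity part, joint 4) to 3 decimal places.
-0.866

axis z_3 = (-0.8660,0.5000,-0.0000); lever o_n−o_3 = (-2.8481,1.0670,-0.8660)
cross product → J_v[:, 3] = (-0.4330,-0.7500,0.5000)
J_ω[:, 3] = z_3
entry J[3][3] = -0.8660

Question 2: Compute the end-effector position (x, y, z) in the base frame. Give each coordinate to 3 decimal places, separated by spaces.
-5.982 -6.361 -4.866

after link 1: o_1 = (0.0000, 0.0000, 0.0000)
after link 2: o_2 = (-1.6340, -4.8301, 0.0000)
after link 3: o_3 = (-3.1340, -7.4282, -4.0000)
after link 4: o_4 = (-5.9821, -6.3612, -4.8660)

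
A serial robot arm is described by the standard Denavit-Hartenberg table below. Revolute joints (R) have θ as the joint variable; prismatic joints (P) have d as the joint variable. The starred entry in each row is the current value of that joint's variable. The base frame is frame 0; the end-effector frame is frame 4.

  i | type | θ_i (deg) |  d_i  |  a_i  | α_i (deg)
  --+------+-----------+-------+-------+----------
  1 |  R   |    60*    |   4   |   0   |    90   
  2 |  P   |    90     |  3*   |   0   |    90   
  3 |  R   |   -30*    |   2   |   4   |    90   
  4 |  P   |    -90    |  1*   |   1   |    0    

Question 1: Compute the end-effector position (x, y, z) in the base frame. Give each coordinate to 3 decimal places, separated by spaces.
after link 1: o_1 = (0.0000, 0.0000, 4.0000)
after link 2: o_2 = (2.5981, -1.5000, 4.0000)
after link 3: o_3 = (1.8660, 1.2321, 7.4641)
after link 4: o_4 = (0.6160, 0.7990, 6.9641)

0.616 0.799 6.964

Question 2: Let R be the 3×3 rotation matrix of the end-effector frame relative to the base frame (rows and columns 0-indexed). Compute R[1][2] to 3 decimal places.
0.433

End-effector z-axis (col 2 of R) = (-0.7500,0.4330,-0.5000)
R[1][2] = 0.4330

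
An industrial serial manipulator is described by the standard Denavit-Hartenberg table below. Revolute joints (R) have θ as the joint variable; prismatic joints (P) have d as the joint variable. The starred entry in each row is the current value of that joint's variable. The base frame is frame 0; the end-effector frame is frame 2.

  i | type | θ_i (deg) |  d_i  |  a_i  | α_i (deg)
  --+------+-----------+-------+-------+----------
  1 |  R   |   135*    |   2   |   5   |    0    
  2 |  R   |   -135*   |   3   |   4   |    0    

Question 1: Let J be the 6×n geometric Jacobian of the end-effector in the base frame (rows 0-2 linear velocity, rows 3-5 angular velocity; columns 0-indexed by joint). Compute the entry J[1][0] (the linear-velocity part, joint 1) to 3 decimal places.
axis z_0 = ẑ; lever o_n−o_0 = (0.4645,3.5355,5.0000)
cross product → J_v[:, 0] = (-3.5355,0.4645,0.0000)
J_ω[:, 0] = z_0
entry J[1][0] = 0.4645

0.464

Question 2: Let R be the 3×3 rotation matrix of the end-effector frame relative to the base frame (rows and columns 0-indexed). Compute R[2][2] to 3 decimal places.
1.000

End-effector z-axis (col 2 of R) = (0.0000,0.0000,1.0000)
R[2][2] = 1.0000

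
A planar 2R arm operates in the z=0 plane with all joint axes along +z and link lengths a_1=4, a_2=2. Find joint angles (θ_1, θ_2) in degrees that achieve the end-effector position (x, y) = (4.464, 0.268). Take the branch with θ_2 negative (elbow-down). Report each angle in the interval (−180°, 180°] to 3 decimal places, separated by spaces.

30.001 -90.003

cos θ_2 = (19.9991−4²−2²)/(2·4·2) = -0.0001; θ_2 = -90.0032° (elbow-down)
β = atan2(0.2680,4.4640) = 3.4357°; ψ = atan2(-2.0000,3.9999) = -26.5657°
θ_1 = β − ψ = 30.0014°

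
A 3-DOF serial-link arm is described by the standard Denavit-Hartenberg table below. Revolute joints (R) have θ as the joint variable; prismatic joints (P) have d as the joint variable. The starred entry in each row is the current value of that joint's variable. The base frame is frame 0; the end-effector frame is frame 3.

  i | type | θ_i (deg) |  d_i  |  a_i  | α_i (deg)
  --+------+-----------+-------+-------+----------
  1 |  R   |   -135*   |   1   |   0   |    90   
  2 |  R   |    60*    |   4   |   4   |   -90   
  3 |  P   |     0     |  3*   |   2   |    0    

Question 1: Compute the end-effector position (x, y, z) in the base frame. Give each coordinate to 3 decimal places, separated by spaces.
after link 1: o_1 = (0.0000, 0.0000, 1.0000)
after link 2: o_2 = (-4.2426, 1.4142, 4.4641)
after link 3: o_3 = (-3.1126, 2.5442, 7.6962)

-3.113 2.544 7.696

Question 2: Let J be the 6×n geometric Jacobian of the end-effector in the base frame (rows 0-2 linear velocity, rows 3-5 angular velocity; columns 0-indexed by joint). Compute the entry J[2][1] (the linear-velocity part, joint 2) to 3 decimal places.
0.402

axis z_1 = (-0.7071,0.7071,0.0000); lever o_n−o_1 = (-3.1126,2.5442,6.6962)
cross product → J_v[:, 1] = (4.7349,4.7349,0.4019)
J_ω[:, 1] = z_1
entry J[2][1] = 0.4019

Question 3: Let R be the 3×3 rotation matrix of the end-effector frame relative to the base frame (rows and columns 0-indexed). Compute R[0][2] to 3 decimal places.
0.612

End-effector z-axis (col 2 of R) = (0.6124,0.6124,0.5000)
R[0][2] = 0.6124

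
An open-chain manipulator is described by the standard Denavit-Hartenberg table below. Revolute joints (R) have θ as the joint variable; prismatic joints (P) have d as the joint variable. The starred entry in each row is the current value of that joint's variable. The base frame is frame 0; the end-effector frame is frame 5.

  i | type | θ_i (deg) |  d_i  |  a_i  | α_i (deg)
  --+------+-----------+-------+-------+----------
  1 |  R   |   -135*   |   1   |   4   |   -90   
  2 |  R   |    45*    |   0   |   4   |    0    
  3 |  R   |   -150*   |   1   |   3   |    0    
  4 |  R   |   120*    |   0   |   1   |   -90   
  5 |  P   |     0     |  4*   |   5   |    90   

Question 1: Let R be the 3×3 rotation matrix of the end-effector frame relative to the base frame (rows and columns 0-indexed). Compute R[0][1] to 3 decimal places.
End-effector y-axis (col 1 of R) = (0.1830,0.1830,-0.9659)
R[0][1] = 0.1830

0.183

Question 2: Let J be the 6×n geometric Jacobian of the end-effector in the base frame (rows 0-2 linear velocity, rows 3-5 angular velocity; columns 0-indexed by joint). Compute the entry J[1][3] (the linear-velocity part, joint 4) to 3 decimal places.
axis z_3 = (0.7071,-0.7071,0.0000); lever o_n−o_3 = (-3.3660,-3.3660,-5.4166)
cross product → J_v[:, 3] = (3.8301,3.8301,-4.7603)
J_ω[:, 3] = z_3
entry J[1][3] = 3.8301

3.830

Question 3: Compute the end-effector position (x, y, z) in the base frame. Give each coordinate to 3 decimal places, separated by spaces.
after link 1: o_1 = (-2.8284, -2.8284, 1.0000)
after link 2: o_2 = (-4.8284, -4.8284, -1.8284)
after link 3: o_3 = (-3.5723, -4.9865, 1.0694)
after link 4: o_4 = (-4.2553, -5.6695, 0.8105)
after link 5: o_5 = (-6.9383, -8.3525, -4.3473)

-6.938 -8.353 -4.347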